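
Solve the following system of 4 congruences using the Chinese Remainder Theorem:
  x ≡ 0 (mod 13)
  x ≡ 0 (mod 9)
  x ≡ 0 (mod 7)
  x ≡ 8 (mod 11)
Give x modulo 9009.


Product of moduli M = 13 · 9 · 7 · 11 = 9009.
Merge one congruence at a time:
  Start: x ≡ 0 (mod 13).
  Combine with x ≡ 0 (mod 9); new modulus lcm = 117.
    Write x = 0 + 13·t and substitute into x ≡ 0 (mod 9): 13·t ≡ 0 − 0 = 0 (mod 9).
    Reduce coefficients mod 9: 4·t ≡ 0 (mod 9).
    The inverse of 4 mod 9 is 7 (since 4·7 = 28 = 3·9 + 1), so t ≡ 7·0 = 0 ≡ 0 (mod 9).
    Then x = 0 + 13·0 = 0, valid modulo lcm(13, 9) = 117: x ≡ 0 (mod 117).
  Combine with x ≡ 0 (mod 7); new modulus lcm = 819.
    Write x = 0 + 117·t and substitute into x ≡ 0 (mod 7): 117·t ≡ 0 − 0 = 0 (mod 7).
    Reduce coefficients mod 7: 5·t ≡ 0 (mod 7).
    The inverse of 5 mod 7 is 3 (since 5·3 = 15 = 2·7 + 1), so t ≡ 3·0 = 0 ≡ 0 (mod 7).
    Then x = 0 + 117·0 = 0, valid modulo lcm(117, 7) = 819: x ≡ 0 (mod 819).
  Combine with x ≡ 8 (mod 11); new modulus lcm = 9009.
    Write x = 0 + 819·t and substitute into x ≡ 8 (mod 11): 819·t ≡ 8 − 0 = 8 (mod 11).
    Reduce coefficients mod 11: 5·t ≡ 8 (mod 11).
    The inverse of 5 mod 11 is 9 (since 5·9 = 45 = 4·11 + 1), so t ≡ 9·8 = 72 ≡ 6 (mod 11).
    Then x = 0 + 819·6 = 4914, valid modulo lcm(819, 11) = 9009: x ≡ 4914 (mod 9009).
Verify against each original: 4914 mod 13 = 0, 4914 mod 9 = 0, 4914 mod 7 = 0, 4914 mod 11 = 8.

x ≡ 4914 (mod 9009).


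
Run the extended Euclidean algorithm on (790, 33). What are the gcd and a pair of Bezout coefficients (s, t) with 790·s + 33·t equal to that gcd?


Euclidean algorithm on (790, 33) — divide until remainder is 0:
  790 = 23 · 33 + 31
  33 = 1 · 31 + 2
  31 = 15 · 2 + 1
  2 = 2 · 1 + 0
gcd(790, 33) = 1.
Track Bezout coefficients alongside the remainders: start with r₀ = 790 = a·1 + b·0 (s = 1, t = 0) and r₁ = 33 = a·0 + b·1 (s = 0, t = 1); each new remainder r_{k+1} = r_{k-1} − q_k·r_k inherits s_{k+1} = s_{k-1} − q_k·s_k, t_{k+1} = t_{k-1} − q_k·t_k, so r_k = a·s_k + b·t_k at every step:
  q = 23: r = 31, s = 1 − 23·0 = 1, t = 0 − 23·1 = -23  (check: 790·1 + 33·(-23) = 31)
  q = 1: r = 2, s = 0 − 1·1 = -1, t = 1 − 1·(-23) = 24  (check: 790·(-1) + 33·24 = 2)
  q = 15: r = 1, s = 1 − 15·(-1) = 16, t = -23 − 15·24 = -383  (check: 790·16 + 33·(-383) = 1)
The row with r = 1 (the gcd) gives the Bezout coefficients s = 16, t = -383.
Result: 790 · (16) + 33 · (-383) = 1.

gcd(790, 33) = 1; s = 16, t = -383 (check: 790·16 + 33·(-383) = 1).


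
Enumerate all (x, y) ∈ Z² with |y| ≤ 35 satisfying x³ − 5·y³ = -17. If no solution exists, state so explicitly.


The equation is x³ - 5y³ = -17. For fixed y, x³ = 5·y³ − 17, so a solution requires the RHS to be a perfect cube.
Strategy: iterate y from -35 to 35, compute RHS = 5·y³ − 17, and check whether it is a (positive or negative) perfect cube.
Check small values of y:
  y = 0: RHS = -17 is not a perfect cube.
  y = 1: RHS = -12 is not a perfect cube.
  y = -1: RHS = -22 is not a perfect cube.
  y = 2: RHS = 23 is not a perfect cube.
  y = -2: RHS = -57 is not a perfect cube.
  y = 3: RHS = 118 is not a perfect cube.
  y = -3: RHS = -152 is not a perfect cube.
Continuing the search up to |y| = 35 finds no solutions either.
No (x, y) in the scanned range satisfies the equation.

No integer solutions with |y| ≤ 35.


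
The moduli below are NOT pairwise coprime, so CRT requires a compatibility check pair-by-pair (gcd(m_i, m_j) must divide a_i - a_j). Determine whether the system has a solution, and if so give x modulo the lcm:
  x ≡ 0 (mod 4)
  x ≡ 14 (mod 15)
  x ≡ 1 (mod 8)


Moduli 4, 15, 8 are not pairwise coprime, so CRT works modulo lcm(m_i) when all pairwise compatibility conditions hold.
Pairwise compatibility: gcd(m_i, m_j) must divide a_i - a_j for every pair.
Merge one congruence at a time:
  Start: x ≡ 0 (mod 4).
  Combine with x ≡ 14 (mod 15): gcd(4, 15) = 1; 14 - 0 = 14, which IS divisible by 1, so compatible.
    Write x = 0 + 4·t and substitute into x ≡ 14 (mod 15): 4·t ≡ 14 − 0 = 14 (mod 15).
    The inverse of 4 mod 15 is 4 (since 4·4 = 16 = 1·15 + 1), so t ≡ 4·14 = 56 ≡ 11 (mod 15).
    Then x = 0 + 4·11 = 44, valid modulo lcm(4, 15) = 60: x ≡ 44 (mod 60).
  Combine with x ≡ 1 (mod 8): gcd(60, 8) = 4, and 1 - 44 = -43 is NOT divisible by 4.
    ⇒ system is inconsistent (no integer solution).

No solution (the system is inconsistent).


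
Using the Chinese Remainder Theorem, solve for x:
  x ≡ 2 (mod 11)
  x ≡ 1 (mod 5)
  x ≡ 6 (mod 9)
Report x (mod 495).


Moduli 11, 5, 9 are pairwise coprime; by CRT there is a unique solution modulo M = 11 · 5 · 9 = 495.
Solve pairwise, accumulating the modulus:
  Start with x ≡ 2 (mod 11).
  Combine with x ≡ 1 (mod 5): since gcd(11, 5) = 1, we get a unique residue mod 55.
    Write x = 2 + 11·t and substitute into x ≡ 1 (mod 5): 11·t ≡ 1 − 2 = -1 (mod 5).
    Reduce coefficients mod 5: 1·t ≡ 4 (mod 5).
    So t ≡ 4 (mod 5).
    Then x = 2 + 11·4 = 46, valid modulo lcm(11, 5) = 55: x ≡ 46 (mod 55).
  Combine with x ≡ 6 (mod 9): since gcd(55, 9) = 1, we get a unique residue mod 495.
    Write x = 46 + 55·t and substitute into x ≡ 6 (mod 9): 55·t ≡ 6 − 46 = -40 (mod 9).
    Reduce coefficients mod 9: 1·t ≡ 5 (mod 9).
    So t ≡ 5 (mod 9).
    Then x = 46 + 55·5 = 321, valid modulo lcm(55, 9) = 495: x ≡ 321 (mod 495).
Verify: 321 mod 11 = 2 ✓, 321 mod 5 = 1 ✓, 321 mod 9 = 6 ✓.

x ≡ 321 (mod 495).


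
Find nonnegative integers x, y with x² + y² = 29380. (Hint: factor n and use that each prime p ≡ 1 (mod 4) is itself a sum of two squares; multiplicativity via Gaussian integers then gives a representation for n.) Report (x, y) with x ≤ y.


Step 1: Factor n = 29380 = 2^2 · 5 · 13 · 113.
Step 2: Check the mod-4 condition on each prime factor: 2 = 2 (special); 5 ≡ 1 (mod 4), exponent 1; 13 ≡ 1 (mod 4), exponent 1; 113 ≡ 1 (mod 4), exponent 1.
All primes ≡ 3 (mod 4) appear to even exponent (or don't appear), so by the two-squares theorem n IS expressible as a sum of two squares.
Step 3: Build a representation. Group n = k² · m with k = 2 and m = 5 · 13 · 113 = 7345 (a product of primes ≡ 1 (mod 4)); a representation of m scales to one of n via (k·x)² + (k·y)² = k²(x² + y²). Each prime p ≡ 1 (mod 4) is itself a sum of two squares; find a² by testing p − a² for a perfect square:
  5: 5 − 1² = 4 = 2² ⇒ 5 = 1² + 2².
  13: 13 − 1² = 12, 13 − 2² = 9 = 3² ⇒ 13 = 2² + 3².
  113: 113 − 1² = 112, 113 − 2² = 109, 113 − 3² = 104, 113 − 4² = 97, 113 − 5² = 88, 113 − 6² = 77, 113 − 7² = 64 = 8² ⇒ 113 = 7² + 8².
  Combine using the Brahmagupta–Fibonacci identity (a² + b²)(c² + d²) = (ac − bd)² + (ad + bc)² = (ac + bd)² + (ad − bc)²:
  5 · 13 = 65: from (1² + 2²)(2² + 3²), take (1·2 − 2·3, 1·3 + 2·2) = (2 − 6, 3 + 4) = (-4, 7); dropping signs (only squares matter) gives (4, 7); check 4² + 7² = 16 + 49 = 65 ✓.
  65 · 113 = 7345: from (4² + 7²)(7² + 8²), take (4·7 − 7·8, 4·8 + 7·7) = (28 − 56, 32 + 49) = (-28, 81); dropping signs (only squares matter) gives (28, 81); check 28² + 81² = 784 + 6561 = 7345 ✓.
  Scale by k = 2: (2·28, 2·81) = (56, 162).
Step 4: Order so x ≤ y and verify: 56² + 162² = 3136 + 26244 = 29380 = n. ✓

n = 29380 = 56² + 162² (one valid representation with x ≤ y).


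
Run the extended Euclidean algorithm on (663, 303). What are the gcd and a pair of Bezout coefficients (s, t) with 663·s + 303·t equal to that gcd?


Euclidean algorithm on (663, 303) — divide until remainder is 0:
  663 = 2 · 303 + 57
  303 = 5 · 57 + 18
  57 = 3 · 18 + 3
  18 = 6 · 3 + 0
gcd(663, 303) = 3.
Track Bezout coefficients alongside the remainders: start with r₀ = 663 = a·1 + b·0 (s = 1, t = 0) and r₁ = 303 = a·0 + b·1 (s = 0, t = 1); each new remainder r_{k+1} = r_{k-1} − q_k·r_k inherits s_{k+1} = s_{k-1} − q_k·s_k, t_{k+1} = t_{k-1} − q_k·t_k, so r_k = a·s_k + b·t_k at every step:
  q = 2: r = 57, s = 1 − 2·0 = 1, t = 0 − 2·1 = -2  (check: 663·1 + 303·(-2) = 57)
  q = 5: r = 18, s = 0 − 5·1 = -5, t = 1 − 5·(-2) = 11  (check: 663·(-5) + 303·11 = 18)
  q = 3: r = 3, s = 1 − 3·(-5) = 16, t = -2 − 3·11 = -35  (check: 663·16 + 303·(-35) = 3)
The row with r = 3 (the gcd) gives the Bezout coefficients s = 16, t = -35.
Result: 663 · (16) + 303 · (-35) = 3.

gcd(663, 303) = 3; s = 16, t = -35 (check: 663·16 + 303·(-35) = 3).


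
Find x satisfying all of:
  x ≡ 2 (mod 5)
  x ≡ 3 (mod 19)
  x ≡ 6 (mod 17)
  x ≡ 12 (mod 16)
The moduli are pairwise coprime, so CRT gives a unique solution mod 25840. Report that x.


Product of moduli M = 5 · 19 · 17 · 16 = 25840.
Merge one congruence at a time:
  Start: x ≡ 2 (mod 5).
  Combine with x ≡ 3 (mod 19); new modulus lcm = 95.
    Write x = 2 + 5·t and substitute into x ≡ 3 (mod 19): 5·t ≡ 3 − 2 = 1 (mod 19).
    The inverse of 5 mod 19 is 4 (since 5·4 = 20 = 1·19 + 1), so t ≡ 4·1 = 4 ≡ 4 (mod 19).
    Then x = 2 + 5·4 = 22, valid modulo lcm(5, 19) = 95: x ≡ 22 (mod 95).
  Combine with x ≡ 6 (mod 17); new modulus lcm = 1615.
    Write x = 22 + 95·t and substitute into x ≡ 6 (mod 17): 95·t ≡ 6 − 22 = -16 (mod 17).
    Reduce coefficients mod 17: 10·t ≡ 1 (mod 17).
    The inverse of 10 mod 17 is 12 (since 10·12 = 120 = 7·17 + 1), so t ≡ 12·1 = 12 ≡ 12 (mod 17).
    Then x = 22 + 95·12 = 1162, valid modulo lcm(95, 17) = 1615: x ≡ 1162 (mod 1615).
  Combine with x ≡ 12 (mod 16); new modulus lcm = 25840.
    Write x = 1162 + 1615·t and substitute into x ≡ 12 (mod 16): 1615·t ≡ 12 − 1162 = -1150 (mod 16).
    Reduce coefficients mod 16: 15·t ≡ 2 (mod 16).
    The inverse of 15 mod 16 is 15 (since 15·15 = 225 = 14·16 + 1), so t ≡ 15·2 = 30 ≡ 14 (mod 16).
    Then x = 1162 + 1615·14 = 23772, valid modulo lcm(1615, 16) = 25840: x ≡ 23772 (mod 25840).
Verify against each original: 23772 mod 5 = 2, 23772 mod 19 = 3, 23772 mod 17 = 6, 23772 mod 16 = 12.

x ≡ 23772 (mod 25840).


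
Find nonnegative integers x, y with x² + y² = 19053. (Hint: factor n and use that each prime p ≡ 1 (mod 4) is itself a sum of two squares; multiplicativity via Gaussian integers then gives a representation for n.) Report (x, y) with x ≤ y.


Step 1: Factor n = 19053 = 3^2 · 29 · 73.
Step 2: Check the mod-4 condition on each prime factor: 3 ≡ 3 (mod 4), exponent 2 (must be even); 29 ≡ 1 (mod 4), exponent 1; 73 ≡ 1 (mod 4), exponent 1.
All primes ≡ 3 (mod 4) appear to even exponent (or don't appear), so by the two-squares theorem n IS expressible as a sum of two squares.
Step 3: Build a representation. Group n = k² · m with k = 3 and m = 29 · 73 = 2117 (a product of primes ≡ 1 (mod 4)); a representation of m scales to one of n via (k·x)² + (k·y)² = k²(x² + y²). Each prime p ≡ 1 (mod 4) is itself a sum of two squares; find a² by testing p − a² for a perfect square:
  29: 29 − 1² = 28, 29 − 2² = 25 = 5² ⇒ 29 = 2² + 5².
  73: 73 − 1² = 72, 73 − 2² = 69, 73 − 3² = 64 = 8² ⇒ 73 = 3² + 8².
  Combine using the Brahmagupta–Fibonacci identity (a² + b²)(c² + d²) = (ac − bd)² + (ad + bc)² = (ac + bd)² + (ad − bc)²:
  29 · 73 = 2117: from (2² + 5²)(3² + 8²), take (2·3 − 5·8, 2·8 + 5·3) = (6 − 40, 16 + 15) = (-34, 31); dropping signs (only squares matter) gives (34, 31); check 34² + 31² = 1156 + 961 = 2117 ✓.
  Scale by k = 3: (3·34, 3·31) = (102, 93).
Step 4: Order so x ≤ y and verify: 93² + 102² = 8649 + 10404 = 19053 = n. ✓

n = 19053 = 93² + 102² (one valid representation with x ≤ y).


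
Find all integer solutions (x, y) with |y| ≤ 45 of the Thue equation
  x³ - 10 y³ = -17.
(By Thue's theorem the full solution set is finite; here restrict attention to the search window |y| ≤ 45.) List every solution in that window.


The equation is x³ - 10y³ = -17. For fixed y, x³ = 10·y³ − 17, so a solution requires the RHS to be a perfect cube.
Strategy: iterate y from -45 to 45, compute RHS = 10·y³ − 17, and check whether it is a (positive or negative) perfect cube.
Check small values of y:
  y = 0: RHS = -17 is not a perfect cube.
  y = 1: RHS = -7 is not a perfect cube.
  y = -1: RHS = -27 = (-3)³ ⇒ x = -3 works.
  y = 2: RHS = 63 is not a perfect cube.
  y = -2: RHS = -97 is not a perfect cube.
  y = 3: RHS = 253 is not a perfect cube.
  y = -3: RHS = -287 is not a perfect cube.
Continuing the search up to |y| = 45 finds no further solutions beyond those listed.
Collected solutions: (-3, -1).

Solutions (with |y| ≤ 45): (-3, -1).


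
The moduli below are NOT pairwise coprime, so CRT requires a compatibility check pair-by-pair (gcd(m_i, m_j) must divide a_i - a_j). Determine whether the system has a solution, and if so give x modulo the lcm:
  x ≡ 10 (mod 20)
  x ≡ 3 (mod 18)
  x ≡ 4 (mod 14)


Moduli 20, 18, 14 are not pairwise coprime, so CRT works modulo lcm(m_i) when all pairwise compatibility conditions hold.
Pairwise compatibility: gcd(m_i, m_j) must divide a_i - a_j for every pair.
Merge one congruence at a time:
  Start: x ≡ 10 (mod 20).
  Combine with x ≡ 3 (mod 18): gcd(20, 18) = 2, and 3 - 10 = -7 is NOT divisible by 2.
    ⇒ system is inconsistent (no integer solution).

No solution (the system is inconsistent).


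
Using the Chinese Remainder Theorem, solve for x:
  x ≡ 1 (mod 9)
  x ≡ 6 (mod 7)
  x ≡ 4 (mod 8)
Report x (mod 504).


Moduli 9, 7, 8 are pairwise coprime; by CRT there is a unique solution modulo M = 9 · 7 · 8 = 504.
Solve pairwise, accumulating the modulus:
  Start with x ≡ 1 (mod 9).
  Combine with x ≡ 6 (mod 7): since gcd(9, 7) = 1, we get a unique residue mod 63.
    Write x = 1 + 9·t and substitute into x ≡ 6 (mod 7): 9·t ≡ 6 − 1 = 5 (mod 7).
    Reduce coefficients mod 7: 2·t ≡ 5 (mod 7).
    The inverse of 2 mod 7 is 4 (since 2·4 = 8 = 1·7 + 1), so t ≡ 4·5 = 20 ≡ 6 (mod 7).
    Then x = 1 + 9·6 = 55, valid modulo lcm(9, 7) = 63: x ≡ 55 (mod 63).
  Combine with x ≡ 4 (mod 8): since gcd(63, 8) = 1, we get a unique residue mod 504.
    Write x = 55 + 63·t and substitute into x ≡ 4 (mod 8): 63·t ≡ 4 − 55 = -51 (mod 8).
    Reduce coefficients mod 8: 7·t ≡ 5 (mod 8).
    The inverse of 7 mod 8 is 7 (since 7·7 = 49 = 6·8 + 1), so t ≡ 7·5 = 35 ≡ 3 (mod 8).
    Then x = 55 + 63·3 = 244, valid modulo lcm(63, 8) = 504: x ≡ 244 (mod 504).
Verify: 244 mod 9 = 1 ✓, 244 mod 7 = 6 ✓, 244 mod 8 = 4 ✓.

x ≡ 244 (mod 504).


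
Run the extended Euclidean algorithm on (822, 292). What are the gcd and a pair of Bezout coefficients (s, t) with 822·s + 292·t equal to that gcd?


Euclidean algorithm on (822, 292) — divide until remainder is 0:
  822 = 2 · 292 + 238
  292 = 1 · 238 + 54
  238 = 4 · 54 + 22
  54 = 2 · 22 + 10
  22 = 2 · 10 + 2
  10 = 5 · 2 + 0
gcd(822, 292) = 2.
Track Bezout coefficients alongside the remainders: start with r₀ = 822 = a·1 + b·0 (s = 1, t = 0) and r₁ = 292 = a·0 + b·1 (s = 0, t = 1); each new remainder r_{k+1} = r_{k-1} − q_k·r_k inherits s_{k+1} = s_{k-1} − q_k·s_k, t_{k+1} = t_{k-1} − q_k·t_k, so r_k = a·s_k + b·t_k at every step:
  q = 2: r = 238, s = 1 − 2·0 = 1, t = 0 − 2·1 = -2  (check: 822·1 + 292·(-2) = 238)
  q = 1: r = 54, s = 0 − 1·1 = -1, t = 1 − 1·(-2) = 3  (check: 822·(-1) + 292·3 = 54)
  q = 4: r = 22, s = 1 − 4·(-1) = 5, t = -2 − 4·3 = -14  (check: 822·5 + 292·(-14) = 22)
  q = 2: r = 10, s = -1 − 2·5 = -11, t = 3 − 2·(-14) = 31  (check: 822·(-11) + 292·31 = 10)
  q = 2: r = 2, s = 5 − 2·(-11) = 27, t = -14 − 2·31 = -76  (check: 822·27 + 292·(-76) = 2)
The row with r = 2 (the gcd) gives the Bezout coefficients s = 27, t = -76.
Result: 822 · (27) + 292 · (-76) = 2.

gcd(822, 292) = 2; s = 27, t = -76 (check: 822·27 + 292·(-76) = 2).


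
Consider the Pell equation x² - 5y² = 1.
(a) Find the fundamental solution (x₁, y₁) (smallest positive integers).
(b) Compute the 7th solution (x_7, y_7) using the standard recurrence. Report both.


Step 1: Find the fundamental solution (x₁, y₁) of x² - 5y² = 1.
  Expand √5 as a continued fraction. a₀ = ⌊√5⌋ = 2; iterate m_{k+1} = d_k·a_k − m_k, d_{k+1} = (5 − m_{k+1}²)/d_k, a_{k+1} = ⌊(a₀ + m_{k+1})/d_{k+1}⌋ (starting m₀ = 0, d₀ = 1), with convergents p_k = a_k·p_{k-1} + p_{k-2}, q_k = a_k·q_{k-1} + q_{k-2} (p₋₁ = 1, q₋₁ = 0):
  k = 0: a₀ = 2; p₀/q₀ = 2/1; p₀² − 5·q₀² = 4 − 5 = -1.
  k = 1: m = 2, d = 1, a = ⌊(2 + 2)/1⌋ = 4; p/q = (4·2 + 1)/(4·1 + 0) = 9/4; p² − 5·q² = 81 − 80 = 1.
  The first convergent with p² − 5·q² = 1 gives the fundamental solution (x₁, y₁) = (9, 4).
Step 2: Apply the recurrence (x_{n+1}, y_{n+1}) = (x₁x_n + 5y₁y_n, x₁y_n + y₁x_n) repeatedly.
  From (x_1, y_1) = (9, 4): x_2 = 9·9 + 5·4·4 = 161; y_2 = 9·4 + 4·9 = 72.
  From (x_2, y_2) = (161, 72): x_3 = 9·161 + 5·4·72 = 2889; y_3 = 9·72 + 4·161 = 1292.
  From (x_3, y_3) = (2889, 1292): x_4 = 9·2889 + 5·4·1292 = 51841; y_4 = 9·1292 + 4·2889 = 23184.
  From (x_4, y_4) = (51841, 23184): x_5 = 9·51841 + 5·4·23184 = 930249; y_5 = 9·23184 + 4·51841 = 416020.
  From (x_5, y_5) = (930249, 416020): x_6 = 9·930249 + 5·4·416020 = 16692641; y_6 = 9·416020 + 4·930249 = 7465176.
  From (x_6, y_6) = (16692641, 7465176): x_7 = 9·16692641 + 5·4·7465176 = 299537289; y_7 = 9·7465176 + 4·16692641 = 133957148.
Step 3: Verify x_7² - 5·y_7² = 89722587501469521 - 89722587501469520 = 1 (should be 1). ✓

(x_1, y_1) = (9, 4); (x_7, y_7) = (299537289, 133957148).


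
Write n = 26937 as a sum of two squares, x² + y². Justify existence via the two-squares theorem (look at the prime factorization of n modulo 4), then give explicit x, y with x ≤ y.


Step 1: Factor n = 26937 = 3^2 · 41 · 73.
Step 2: Check the mod-4 condition on each prime factor: 3 ≡ 3 (mod 4), exponent 2 (must be even); 41 ≡ 1 (mod 4), exponent 1; 73 ≡ 1 (mod 4), exponent 1.
All primes ≡ 3 (mod 4) appear to even exponent (or don't appear), so by the two-squares theorem n IS expressible as a sum of two squares.
Step 3: Build a representation. Group n = k² · m with k = 3 and m = 41 · 73 = 2993 (a product of primes ≡ 1 (mod 4)); a representation of m scales to one of n via (k·x)² + (k·y)² = k²(x² + y²). Each prime p ≡ 1 (mod 4) is itself a sum of two squares; find a² by testing p − a² for a perfect square:
  41: 41 − 1² = 40, 41 − 2² = 37, 41 − 3² = 32, 41 − 4² = 25 = 5² ⇒ 41 = 4² + 5².
  73: 73 − 1² = 72, 73 − 2² = 69, 73 − 3² = 64 = 8² ⇒ 73 = 3² + 8².
  Combine using the Brahmagupta–Fibonacci identity (a² + b²)(c² + d²) = (ac − bd)² + (ad + bc)² = (ac + bd)² + (ad − bc)²:
  41 · 73 = 2993: from (4² + 5²)(3² + 8²), take (4·3 − 5·8, 4·8 + 5·3) = (12 − 40, 32 + 15) = (-28, 47); dropping signs (only squares matter) gives (28, 47); check 28² + 47² = 784 + 2209 = 2993 ✓.
  Scale by k = 3: (3·28, 3·47) = (84, 141).
Step 4: Order so x ≤ y and verify: 84² + 141² = 7056 + 19881 = 26937 = n. ✓

n = 26937 = 84² + 141² (one valid representation with x ≤ y).


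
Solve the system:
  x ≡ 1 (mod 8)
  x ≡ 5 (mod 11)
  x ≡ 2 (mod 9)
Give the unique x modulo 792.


Moduli 8, 11, 9 are pairwise coprime; by CRT there is a unique solution modulo M = 8 · 11 · 9 = 792.
Solve pairwise, accumulating the modulus:
  Start with x ≡ 1 (mod 8).
  Combine with x ≡ 5 (mod 11): since gcd(8, 11) = 1, we get a unique residue mod 88.
    Write x = 1 + 8·t and substitute into x ≡ 5 (mod 11): 8·t ≡ 5 − 1 = 4 (mod 11).
    The inverse of 8 mod 11 is 7 (since 8·7 = 56 = 5·11 + 1), so t ≡ 7·4 = 28 ≡ 6 (mod 11).
    Then x = 1 + 8·6 = 49, valid modulo lcm(8, 11) = 88: x ≡ 49 (mod 88).
  Combine with x ≡ 2 (mod 9): since gcd(88, 9) = 1, we get a unique residue mod 792.
    Write x = 49 + 88·t and substitute into x ≡ 2 (mod 9): 88·t ≡ 2 − 49 = -47 (mod 9).
    Reduce coefficients mod 9: 7·t ≡ 7 (mod 9).
    The inverse of 7 mod 9 is 4 (since 7·4 = 28 = 3·9 + 1), so t ≡ 4·7 = 28 ≡ 1 (mod 9).
    Then x = 49 + 88·1 = 137, valid modulo lcm(88, 9) = 792: x ≡ 137 (mod 792).
Verify: 137 mod 8 = 1 ✓, 137 mod 11 = 5 ✓, 137 mod 9 = 2 ✓.

x ≡ 137 (mod 792).


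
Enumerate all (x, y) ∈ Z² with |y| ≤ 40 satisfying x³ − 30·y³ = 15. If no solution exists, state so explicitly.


The equation is x³ - 30y³ = 15. For fixed y, x³ = 30·y³ + 15, so a solution requires the RHS to be a perfect cube.
Strategy: iterate y from -40 to 40, compute RHS = 30·y³ + 15, and check whether it is a (positive or negative) perfect cube.
Check small values of y:
  y = 0: RHS = 15 is not a perfect cube.
  y = 1: RHS = 45 is not a perfect cube.
  y = -1: RHS = -15 is not a perfect cube.
  y = 2: RHS = 255 is not a perfect cube.
  y = -2: RHS = -225 is not a perfect cube.
  y = 3: RHS = 825 is not a perfect cube.
  y = -3: RHS = -795 is not a perfect cube.
Continuing the search up to |y| = 40 finds no solutions either.
No (x, y) in the scanned range satisfies the equation.

No integer solutions with |y| ≤ 40.


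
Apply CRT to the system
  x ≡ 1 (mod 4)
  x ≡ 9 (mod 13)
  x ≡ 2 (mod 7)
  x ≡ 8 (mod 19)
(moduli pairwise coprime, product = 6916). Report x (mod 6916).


Product of moduli M = 4 · 13 · 7 · 19 = 6916.
Merge one congruence at a time:
  Start: x ≡ 1 (mod 4).
  Combine with x ≡ 9 (mod 13); new modulus lcm = 52.
    Write x = 1 + 4·t and substitute into x ≡ 9 (mod 13): 4·t ≡ 9 − 1 = 8 (mod 13).
    The inverse of 4 mod 13 is 10 (since 4·10 = 40 = 3·13 + 1), so t ≡ 10·8 = 80 ≡ 2 (mod 13).
    Then x = 1 + 4·2 = 9, valid modulo lcm(4, 13) = 52: x ≡ 9 (mod 52).
  Combine with x ≡ 2 (mod 7); new modulus lcm = 364.
    Write x = 9 + 52·t and substitute into x ≡ 2 (mod 7): 52·t ≡ 2 − 9 = -7 (mod 7).
    Reduce coefficients mod 7: 3·t ≡ 0 (mod 7).
    The inverse of 3 mod 7 is 5 (since 3·5 = 15 = 2·7 + 1), so t ≡ 5·0 = 0 ≡ 0 (mod 7).
    Then x = 9 + 52·0 = 9, valid modulo lcm(52, 7) = 364: x ≡ 9 (mod 364).
  Combine with x ≡ 8 (mod 19); new modulus lcm = 6916.
    Write x = 9 + 364·t and substitute into x ≡ 8 (mod 19): 364·t ≡ 8 − 9 = -1 (mod 19).
    Reduce coefficients mod 19: 3·t ≡ 18 (mod 19).
    The inverse of 3 mod 19 is 13 (since 3·13 = 39 = 2·19 + 1), so t ≡ 13·18 = 234 ≡ 6 (mod 19).
    Then x = 9 + 364·6 = 2193, valid modulo lcm(364, 19) = 6916: x ≡ 2193 (mod 6916).
Verify against each original: 2193 mod 4 = 1, 2193 mod 13 = 9, 2193 mod 7 = 2, 2193 mod 19 = 8.

x ≡ 2193 (mod 6916).


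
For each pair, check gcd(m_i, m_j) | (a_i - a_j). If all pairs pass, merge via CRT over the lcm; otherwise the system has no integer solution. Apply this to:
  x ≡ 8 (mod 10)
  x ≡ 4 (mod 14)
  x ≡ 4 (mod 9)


Moduli 10, 14, 9 are not pairwise coprime, so CRT works modulo lcm(m_i) when all pairwise compatibility conditions hold.
Pairwise compatibility: gcd(m_i, m_j) must divide a_i - a_j for every pair.
Merge one congruence at a time:
  Start: x ≡ 8 (mod 10).
  Combine with x ≡ 4 (mod 14): gcd(10, 14) = 2; 4 - 8 = -4, which IS divisible by 2, so compatible.
    Write x = 8 + 10·t and substitute into x ≡ 4 (mod 14): 10·t ≡ 4 − 8 = -4 (mod 14).
    Divide the congruence (and modulus) by g = 2: 5·t ≡ -2 (mod 7).
    Reduce coefficients mod 7: 5·t ≡ 5 (mod 7).
    The inverse of 5 mod 7 is 3 (since 5·3 = 15 = 2·7 + 1), so t ≡ 3·5 = 15 ≡ 1 (mod 7).
    Then x = 8 + 10·1 = 18, valid modulo lcm(10, 14) = 70: x ≡ 18 (mod 70).
  Combine with x ≡ 4 (mod 9): gcd(70, 9) = 1; 4 - 18 = -14, which IS divisible by 1, so compatible.
    Write x = 18 + 70·t and substitute into x ≡ 4 (mod 9): 70·t ≡ 4 − 18 = -14 (mod 9).
    Reduce coefficients mod 9: 7·t ≡ 4 (mod 9).
    The inverse of 7 mod 9 is 4 (since 7·4 = 28 = 3·9 + 1), so t ≡ 4·4 = 16 ≡ 7 (mod 9).
    Then x = 18 + 70·7 = 508, valid modulo lcm(70, 9) = 630: x ≡ 508 (mod 630).
Verify: 508 mod 10 = 8, 508 mod 14 = 4, 508 mod 9 = 4.

x ≡ 508 (mod 630).


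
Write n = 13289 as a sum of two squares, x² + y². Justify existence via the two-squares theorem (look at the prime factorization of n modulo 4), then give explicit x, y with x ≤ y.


Step 1: Factor n = 13289 = 97 · 137.
Step 2: Check the mod-4 condition on each prime factor: 97 ≡ 1 (mod 4), exponent 1; 137 ≡ 1 (mod 4), exponent 1.
All primes ≡ 3 (mod 4) appear to even exponent (or don't appear), so by the two-squares theorem n IS expressible as a sum of two squares.
Step 3: Build a representation. Here n = 97 · 137 is a product of primes ≡ 1 (mod 4). Each prime p ≡ 1 (mod 4) is itself a sum of two squares; find a² by testing p − a² for a perfect square:
  97: 97 − 1² = 96, 97 − 2² = 93, 97 − 3² = 88, 97 − 4² = 81 = 9² ⇒ 97 = 4² + 9².
  137: 137 − 1² = 136, 137 − 2² = 133, 137 − 3² = 128, 137 − 4² = 121 = 11² ⇒ 137 = 4² + 11².
  Combine using the Brahmagupta–Fibonacci identity (a² + b²)(c² + d²) = (ac − bd)² + (ad + bc)² = (ac + bd)² + (ad − bc)²:
  97 · 137 = 13289: from (4² + 9²)(4² + 11²), take (4·4 − 9·11, 4·11 + 9·4) = (16 − 99, 44 + 36) = (-83, 80); dropping signs (only squares matter) gives (83, 80); check 83² + 80² = 6889 + 6400 = 13289 ✓.
Step 4: Order so x ≤ y and verify: 80² + 83² = 6400 + 6889 = 13289 = n. ✓

n = 13289 = 80² + 83² (one valid representation with x ≤ y).


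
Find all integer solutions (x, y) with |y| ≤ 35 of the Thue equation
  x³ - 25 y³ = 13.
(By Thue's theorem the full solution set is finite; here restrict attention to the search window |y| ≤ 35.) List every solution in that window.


The equation is x³ - 25y³ = 13. For fixed y, x³ = 25·y³ + 13, so a solution requires the RHS to be a perfect cube.
Strategy: iterate y from -35 to 35, compute RHS = 25·y³ + 13, and check whether it is a (positive or negative) perfect cube.
Check small values of y:
  y = 0: RHS = 13 is not a perfect cube.
  y = 1: RHS = 38 is not a perfect cube.
  y = -1: RHS = -12 is not a perfect cube.
  y = 2: RHS = 213 is not a perfect cube.
  y = -2: RHS = -187 is not a perfect cube.
  y = 3: RHS = 688 is not a perfect cube.
  y = -3: RHS = -662 is not a perfect cube.
Continuing the search up to |y| = 35 finds no solutions either.
No (x, y) in the scanned range satisfies the equation.

No integer solutions with |y| ≤ 35.


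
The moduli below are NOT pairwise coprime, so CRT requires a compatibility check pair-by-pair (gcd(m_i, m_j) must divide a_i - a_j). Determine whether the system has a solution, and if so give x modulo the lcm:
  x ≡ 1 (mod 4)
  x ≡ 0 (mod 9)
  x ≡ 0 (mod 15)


Moduli 4, 9, 15 are not pairwise coprime, so CRT works modulo lcm(m_i) when all pairwise compatibility conditions hold.
Pairwise compatibility: gcd(m_i, m_j) must divide a_i - a_j for every pair.
Merge one congruence at a time:
  Start: x ≡ 1 (mod 4).
  Combine with x ≡ 0 (mod 9): gcd(4, 9) = 1; 0 - 1 = -1, which IS divisible by 1, so compatible.
    Write x = 1 + 4·t and substitute into x ≡ 0 (mod 9): 4·t ≡ 0 − 1 = -1 (mod 9).
    Reduce coefficients mod 9: 4·t ≡ 8 (mod 9).
    The inverse of 4 mod 9 is 7 (since 4·7 = 28 = 3·9 + 1), so t ≡ 7·8 = 56 ≡ 2 (mod 9).
    Then x = 1 + 4·2 = 9, valid modulo lcm(4, 9) = 36: x ≡ 9 (mod 36).
  Combine with x ≡ 0 (mod 15): gcd(36, 15) = 3; 0 - 9 = -9, which IS divisible by 3, so compatible.
    Write x = 9 + 36·t and substitute into x ≡ 0 (mod 15): 36·t ≡ 0 − 9 = -9 (mod 15).
    Divide the congruence (and modulus) by g = 3: 12·t ≡ -3 (mod 5).
    Reduce coefficients mod 5: 2·t ≡ 2 (mod 5).
    The inverse of 2 mod 5 is 3 (since 2·3 = 6 = 1·5 + 1), so t ≡ 3·2 = 6 ≡ 1 (mod 5).
    Then x = 9 + 36·1 = 45, valid modulo lcm(36, 15) = 180: x ≡ 45 (mod 180).
Verify: 45 mod 4 = 1, 45 mod 9 = 0, 45 mod 15 = 0.

x ≡ 45 (mod 180).


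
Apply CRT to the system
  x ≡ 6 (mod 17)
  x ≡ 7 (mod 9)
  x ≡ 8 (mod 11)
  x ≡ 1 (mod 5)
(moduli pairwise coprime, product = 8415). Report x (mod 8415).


Product of moduli M = 17 · 9 · 11 · 5 = 8415.
Merge one congruence at a time:
  Start: x ≡ 6 (mod 17).
  Combine with x ≡ 7 (mod 9); new modulus lcm = 153.
    Write x = 6 + 17·t and substitute into x ≡ 7 (mod 9): 17·t ≡ 7 − 6 = 1 (mod 9).
    Reduce coefficients mod 9: 8·t ≡ 1 (mod 9).
    The inverse of 8 mod 9 is 8 (since 8·8 = 64 = 7·9 + 1), so t ≡ 8·1 = 8 ≡ 8 (mod 9).
    Then x = 6 + 17·8 = 142, valid modulo lcm(17, 9) = 153: x ≡ 142 (mod 153).
  Combine with x ≡ 8 (mod 11); new modulus lcm = 1683.
    Write x = 142 + 153·t and substitute into x ≡ 8 (mod 11): 153·t ≡ 8 − 142 = -134 (mod 11).
    Reduce coefficients mod 11: 10·t ≡ 9 (mod 11).
    The inverse of 10 mod 11 is 10 (since 10·10 = 100 = 9·11 + 1), so t ≡ 10·9 = 90 ≡ 2 (mod 11).
    Then x = 142 + 153·2 = 448, valid modulo lcm(153, 11) = 1683: x ≡ 448 (mod 1683).
  Combine with x ≡ 1 (mod 5); new modulus lcm = 8415.
    Write x = 448 + 1683·t and substitute into x ≡ 1 (mod 5): 1683·t ≡ 1 − 448 = -447 (mod 5).
    Reduce coefficients mod 5: 3·t ≡ 3 (mod 5).
    The inverse of 3 mod 5 is 2 (since 3·2 = 6 = 1·5 + 1), so t ≡ 2·3 = 6 ≡ 1 (mod 5).
    Then x = 448 + 1683·1 = 2131, valid modulo lcm(1683, 5) = 8415: x ≡ 2131 (mod 8415).
Verify against each original: 2131 mod 17 = 6, 2131 mod 9 = 7, 2131 mod 11 = 8, 2131 mod 5 = 1.

x ≡ 2131 (mod 8415).


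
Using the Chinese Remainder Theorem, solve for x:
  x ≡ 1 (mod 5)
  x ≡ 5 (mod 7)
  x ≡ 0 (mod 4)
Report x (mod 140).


Moduli 5, 7, 4 are pairwise coprime; by CRT there is a unique solution modulo M = 5 · 7 · 4 = 140.
Solve pairwise, accumulating the modulus:
  Start with x ≡ 1 (mod 5).
  Combine with x ≡ 5 (mod 7): since gcd(5, 7) = 1, we get a unique residue mod 35.
    Write x = 1 + 5·t and substitute into x ≡ 5 (mod 7): 5·t ≡ 5 − 1 = 4 (mod 7).
    The inverse of 5 mod 7 is 3 (since 5·3 = 15 = 2·7 + 1), so t ≡ 3·4 = 12 ≡ 5 (mod 7).
    Then x = 1 + 5·5 = 26, valid modulo lcm(5, 7) = 35: x ≡ 26 (mod 35).
  Combine with x ≡ 0 (mod 4): since gcd(35, 4) = 1, we get a unique residue mod 140.
    Write x = 26 + 35·t and substitute into x ≡ 0 (mod 4): 35·t ≡ 0 − 26 = -26 (mod 4).
    Reduce coefficients mod 4: 3·t ≡ 2 (mod 4).
    The inverse of 3 mod 4 is 3 (since 3·3 = 9 = 2·4 + 1), so t ≡ 3·2 = 6 ≡ 2 (mod 4).
    Then x = 26 + 35·2 = 96, valid modulo lcm(35, 4) = 140: x ≡ 96 (mod 140).
Verify: 96 mod 5 = 1 ✓, 96 mod 7 = 5 ✓, 96 mod 4 = 0 ✓.

x ≡ 96 (mod 140).


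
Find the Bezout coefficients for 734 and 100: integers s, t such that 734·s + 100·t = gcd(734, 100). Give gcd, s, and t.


Euclidean algorithm on (734, 100) — divide until remainder is 0:
  734 = 7 · 100 + 34
  100 = 2 · 34 + 32
  34 = 1 · 32 + 2
  32 = 16 · 2 + 0
gcd(734, 100) = 2.
Track Bezout coefficients alongside the remainders: start with r₀ = 734 = a·1 + b·0 (s = 1, t = 0) and r₁ = 100 = a·0 + b·1 (s = 0, t = 1); each new remainder r_{k+1} = r_{k-1} − q_k·r_k inherits s_{k+1} = s_{k-1} − q_k·s_k, t_{k+1} = t_{k-1} − q_k·t_k, so r_k = a·s_k + b·t_k at every step:
  q = 7: r = 34, s = 1 − 7·0 = 1, t = 0 − 7·1 = -7  (check: 734·1 + 100·(-7) = 34)
  q = 2: r = 32, s = 0 − 2·1 = -2, t = 1 − 2·(-7) = 15  (check: 734·(-2) + 100·15 = 32)
  q = 1: r = 2, s = 1 − 1·(-2) = 3, t = -7 − 1·15 = -22  (check: 734·3 + 100·(-22) = 2)
The row with r = 2 (the gcd) gives the Bezout coefficients s = 3, t = -22.
Result: 734 · (3) + 100 · (-22) = 2.

gcd(734, 100) = 2; s = 3, t = -22 (check: 734·3 + 100·(-22) = 2).


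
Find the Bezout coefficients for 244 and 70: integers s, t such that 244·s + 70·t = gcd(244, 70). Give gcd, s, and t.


Euclidean algorithm on (244, 70) — divide until remainder is 0:
  244 = 3 · 70 + 34
  70 = 2 · 34 + 2
  34 = 17 · 2 + 0
gcd(244, 70) = 2.
Track Bezout coefficients alongside the remainders: start with r₀ = 244 = a·1 + b·0 (s = 1, t = 0) and r₁ = 70 = a·0 + b·1 (s = 0, t = 1); each new remainder r_{k+1} = r_{k-1} − q_k·r_k inherits s_{k+1} = s_{k-1} − q_k·s_k, t_{k+1} = t_{k-1} − q_k·t_k, so r_k = a·s_k + b·t_k at every step:
  q = 3: r = 34, s = 1 − 3·0 = 1, t = 0 − 3·1 = -3  (check: 244·1 + 70·(-3) = 34)
  q = 2: r = 2, s = 0 − 2·1 = -2, t = 1 − 2·(-3) = 7  (check: 244·(-2) + 70·7 = 2)
The row with r = 2 (the gcd) gives the Bezout coefficients s = -2, t = 7.
Result: 244 · (-2) + 70 · (7) = 2.

gcd(244, 70) = 2; s = -2, t = 7 (check: 244·(-2) + 70·7 = 2).


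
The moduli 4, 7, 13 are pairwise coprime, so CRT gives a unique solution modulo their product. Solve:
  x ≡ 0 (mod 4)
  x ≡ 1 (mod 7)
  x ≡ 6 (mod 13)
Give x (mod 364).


Moduli 4, 7, 13 are pairwise coprime; by CRT there is a unique solution modulo M = 4 · 7 · 13 = 364.
Solve pairwise, accumulating the modulus:
  Start with x ≡ 0 (mod 4).
  Combine with x ≡ 1 (mod 7): since gcd(4, 7) = 1, we get a unique residue mod 28.
    Write x = 0 + 4·t and substitute into x ≡ 1 (mod 7): 4·t ≡ 1 − 0 = 1 (mod 7).
    The inverse of 4 mod 7 is 2 (since 4·2 = 8 = 1·7 + 1), so t ≡ 2·1 = 2 ≡ 2 (mod 7).
    Then x = 0 + 4·2 = 8, valid modulo lcm(4, 7) = 28: x ≡ 8 (mod 28).
  Combine with x ≡ 6 (mod 13): since gcd(28, 13) = 1, we get a unique residue mod 364.
    Write x = 8 + 28·t and substitute into x ≡ 6 (mod 13): 28·t ≡ 6 − 8 = -2 (mod 13).
    Reduce coefficients mod 13: 2·t ≡ 11 (mod 13).
    The inverse of 2 mod 13 is 7 (since 2·7 = 14 = 1·13 + 1), so t ≡ 7·11 = 77 ≡ 12 (mod 13).
    Then x = 8 + 28·12 = 344, valid modulo lcm(28, 13) = 364: x ≡ 344 (mod 364).
Verify: 344 mod 4 = 0 ✓, 344 mod 7 = 1 ✓, 344 mod 13 = 6 ✓.

x ≡ 344 (mod 364).


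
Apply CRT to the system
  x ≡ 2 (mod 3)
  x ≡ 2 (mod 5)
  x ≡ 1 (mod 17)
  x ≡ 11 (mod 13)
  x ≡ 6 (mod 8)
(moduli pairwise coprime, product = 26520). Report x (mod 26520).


Product of moduli M = 3 · 5 · 17 · 13 · 8 = 26520.
Merge one congruence at a time:
  Start: x ≡ 2 (mod 3).
  Combine with x ≡ 2 (mod 5); new modulus lcm = 15.
    Write x = 2 + 3·t and substitute into x ≡ 2 (mod 5): 3·t ≡ 2 − 2 = 0 (mod 5).
    The inverse of 3 mod 5 is 2 (since 3·2 = 6 = 1·5 + 1), so t ≡ 2·0 = 0 ≡ 0 (mod 5).
    Then x = 2 + 3·0 = 2, valid modulo lcm(3, 5) = 15: x ≡ 2 (mod 15).
  Combine with x ≡ 1 (mod 17); new modulus lcm = 255.
    Write x = 2 + 15·t and substitute into x ≡ 1 (mod 17): 15·t ≡ 1 − 2 = -1 (mod 17).
    Reduce coefficients mod 17: 15·t ≡ 16 (mod 17).
    The inverse of 15 mod 17 is 8 (since 15·8 = 120 = 7·17 + 1), so t ≡ 8·16 = 128 ≡ 9 (mod 17).
    Then x = 2 + 15·9 = 137, valid modulo lcm(15, 17) = 255: x ≡ 137 (mod 255).
  Combine with x ≡ 11 (mod 13); new modulus lcm = 3315.
    Write x = 137 + 255·t and substitute into x ≡ 11 (mod 13): 255·t ≡ 11 − 137 = -126 (mod 13).
    Reduce coefficients mod 13: 8·t ≡ 4 (mod 13).
    The inverse of 8 mod 13 is 5 (since 8·5 = 40 = 3·13 + 1), so t ≡ 5·4 = 20 ≡ 7 (mod 13).
    Then x = 137 + 255·7 = 1922, valid modulo lcm(255, 13) = 3315: x ≡ 1922 (mod 3315).
  Combine with x ≡ 6 (mod 8); new modulus lcm = 26520.
    Write x = 1922 + 3315·t and substitute into x ≡ 6 (mod 8): 3315·t ≡ 6 − 1922 = -1916 (mod 8).
    Reduce coefficients mod 8: 3·t ≡ 4 (mod 8).
    The inverse of 3 mod 8 is 3 (since 3·3 = 9 = 1·8 + 1), so t ≡ 3·4 = 12 ≡ 4 (mod 8).
    Then x = 1922 + 3315·4 = 15182, valid modulo lcm(3315, 8) = 26520: x ≡ 15182 (mod 26520).
Verify against each original: 15182 mod 3 = 2, 15182 mod 5 = 2, 15182 mod 17 = 1, 15182 mod 13 = 11, 15182 mod 8 = 6.

x ≡ 15182 (mod 26520).


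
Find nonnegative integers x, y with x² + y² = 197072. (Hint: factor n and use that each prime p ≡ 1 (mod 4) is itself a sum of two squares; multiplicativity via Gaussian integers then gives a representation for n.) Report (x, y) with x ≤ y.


Step 1: Factor n = 197072 = 2^4 · 109 · 113.
Step 2: Check the mod-4 condition on each prime factor: 2 = 2 (special); 109 ≡ 1 (mod 4), exponent 1; 113 ≡ 1 (mod 4), exponent 1.
All primes ≡ 3 (mod 4) appear to even exponent (or don't appear), so by the two-squares theorem n IS expressible as a sum of two squares.
Step 3: Build a representation. Group n = k² · m with k = 4 and m = 109 · 113 = 12317 (a product of primes ≡ 1 (mod 4)); a representation of m scales to one of n via (k·x)² + (k·y)² = k²(x² + y²). Each prime p ≡ 1 (mod 4) is itself a sum of two squares; find a² by testing p − a² for a perfect square:
  109: 109 − 1² = 108, 109 − 2² = 105, 109 − 3² = 100 = 10² ⇒ 109 = 3² + 10².
  113: 113 − 1² = 112, 113 − 2² = 109, 113 − 3² = 104, 113 − 4² = 97, 113 − 5² = 88, 113 − 6² = 77, 113 − 7² = 64 = 8² ⇒ 113 = 7² + 8².
  Combine using the Brahmagupta–Fibonacci identity (a² + b²)(c² + d²) = (ac − bd)² + (ad + bc)² = (ac + bd)² + (ad − bc)²:
  109 · 113 = 12317: from (3² + 10²)(7² + 8²), take (3·7 − 10·8, 3·8 + 10·7) = (21 − 80, 24 + 70) = (-59, 94); dropping signs (only squares matter) gives (59, 94); check 59² + 94² = 3481 + 8836 = 12317 ✓.
  Scale by k = 4: (4·59, 4·94) = (236, 376).
Step 4: Order so x ≤ y and verify: 236² + 376² = 55696 + 141376 = 197072 = n. ✓

n = 197072 = 236² + 376² (one valid representation with x ≤ y).


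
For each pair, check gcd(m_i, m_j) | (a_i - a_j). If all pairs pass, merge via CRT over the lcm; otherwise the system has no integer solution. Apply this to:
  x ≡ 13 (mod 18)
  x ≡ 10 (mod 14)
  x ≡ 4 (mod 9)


Moduli 18, 14, 9 are not pairwise coprime, so CRT works modulo lcm(m_i) when all pairwise compatibility conditions hold.
Pairwise compatibility: gcd(m_i, m_j) must divide a_i - a_j for every pair.
Merge one congruence at a time:
  Start: x ≡ 13 (mod 18).
  Combine with x ≡ 10 (mod 14): gcd(18, 14) = 2, and 10 - 13 = -3 is NOT divisible by 2.
    ⇒ system is inconsistent (no integer solution).

No solution (the system is inconsistent).


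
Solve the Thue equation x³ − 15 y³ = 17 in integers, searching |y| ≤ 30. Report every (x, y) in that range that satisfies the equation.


The equation is x³ - 15y³ = 17. For fixed y, x³ = 15·y³ + 17, so a solution requires the RHS to be a perfect cube.
Strategy: iterate y from -30 to 30, compute RHS = 15·y³ + 17, and check whether it is a (positive or negative) perfect cube.
Check small values of y:
  y = 0: RHS = 17 is not a perfect cube.
  y = 1: RHS = 32 is not a perfect cube.
  y = -1: RHS = 2 is not a perfect cube.
  y = 2: RHS = 137 is not a perfect cube.
  y = -2: RHS = -103 is not a perfect cube.
  y = 3: RHS = 422 is not a perfect cube.
  y = -3: RHS = -388 is not a perfect cube.
Continuing the search up to |y| = 30 finds no solutions either.
No (x, y) in the scanned range satisfies the equation.

No integer solutions with |y| ≤ 30.


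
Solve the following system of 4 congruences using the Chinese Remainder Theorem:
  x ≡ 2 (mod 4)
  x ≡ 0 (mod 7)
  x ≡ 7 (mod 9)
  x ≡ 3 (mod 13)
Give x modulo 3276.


Product of moduli M = 4 · 7 · 9 · 13 = 3276.
Merge one congruence at a time:
  Start: x ≡ 2 (mod 4).
  Combine with x ≡ 0 (mod 7); new modulus lcm = 28.
    Write x = 2 + 4·t and substitute into x ≡ 0 (mod 7): 4·t ≡ 0 − 2 = -2 (mod 7).
    Reduce coefficients mod 7: 4·t ≡ 5 (mod 7).
    The inverse of 4 mod 7 is 2 (since 4·2 = 8 = 1·7 + 1), so t ≡ 2·5 = 10 ≡ 3 (mod 7).
    Then x = 2 + 4·3 = 14, valid modulo lcm(4, 7) = 28: x ≡ 14 (mod 28).
  Combine with x ≡ 7 (mod 9); new modulus lcm = 252.
    Write x = 14 + 28·t and substitute into x ≡ 7 (mod 9): 28·t ≡ 7 − 14 = -7 (mod 9).
    Reduce coefficients mod 9: 1·t ≡ 2 (mod 9).
    So t ≡ 2 (mod 9).
    Then x = 14 + 28·2 = 70, valid modulo lcm(28, 9) = 252: x ≡ 70 (mod 252).
  Combine with x ≡ 3 (mod 13); new modulus lcm = 3276.
    Write x = 70 + 252·t and substitute into x ≡ 3 (mod 13): 252·t ≡ 3 − 70 = -67 (mod 13).
    Reduce coefficients mod 13: 5·t ≡ 11 (mod 13).
    The inverse of 5 mod 13 is 8 (since 5·8 = 40 = 3·13 + 1), so t ≡ 8·11 = 88 ≡ 10 (mod 13).
    Then x = 70 + 252·10 = 2590, valid modulo lcm(252, 13) = 3276: x ≡ 2590 (mod 3276).
Verify against each original: 2590 mod 4 = 2, 2590 mod 7 = 0, 2590 mod 9 = 7, 2590 mod 13 = 3.

x ≡ 2590 (mod 3276).
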